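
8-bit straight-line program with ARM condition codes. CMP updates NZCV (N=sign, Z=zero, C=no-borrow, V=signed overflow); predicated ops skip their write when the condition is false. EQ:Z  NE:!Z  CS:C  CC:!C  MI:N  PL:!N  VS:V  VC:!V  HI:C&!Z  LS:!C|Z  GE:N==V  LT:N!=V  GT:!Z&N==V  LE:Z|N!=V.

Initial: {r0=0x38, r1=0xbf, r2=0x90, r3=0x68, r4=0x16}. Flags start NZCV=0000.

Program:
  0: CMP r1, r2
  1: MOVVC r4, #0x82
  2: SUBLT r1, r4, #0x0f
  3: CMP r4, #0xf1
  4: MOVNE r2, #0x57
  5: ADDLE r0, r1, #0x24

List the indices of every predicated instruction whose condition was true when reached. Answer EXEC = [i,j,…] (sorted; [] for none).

[0] flags=0010 → (cmp)
[1] flags=0010 VC?T → r4=0x82
[2] flags=0010 LT?F → skip
[3] flags=1000 → (cmp)
[4] flags=1000 NE?T → r2=0x57
[5] flags=1000 LE?T → r0=0xe3

EXEC = [1,4,5]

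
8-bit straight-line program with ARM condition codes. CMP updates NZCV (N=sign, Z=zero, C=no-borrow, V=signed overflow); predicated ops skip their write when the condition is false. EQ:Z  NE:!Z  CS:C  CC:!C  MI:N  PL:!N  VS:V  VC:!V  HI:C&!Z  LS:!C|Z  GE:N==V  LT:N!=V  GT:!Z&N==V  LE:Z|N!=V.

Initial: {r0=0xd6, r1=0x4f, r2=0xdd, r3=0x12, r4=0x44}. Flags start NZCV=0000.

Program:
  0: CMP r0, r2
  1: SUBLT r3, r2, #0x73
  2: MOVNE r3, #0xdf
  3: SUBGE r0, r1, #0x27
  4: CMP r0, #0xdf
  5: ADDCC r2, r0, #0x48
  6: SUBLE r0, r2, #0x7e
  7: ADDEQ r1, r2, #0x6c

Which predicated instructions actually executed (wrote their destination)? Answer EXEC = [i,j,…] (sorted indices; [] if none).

[0] flags=1000 → (cmp)
[1] flags=1000 LT?T → r3=0x6a
[2] flags=1000 NE?T → r3=0xdf
[3] flags=1000 GE?F → skip
[4] flags=1000 → (cmp)
[5] flags=1000 CC?T → r2=0x1e
[6] flags=1000 LE?T → r0=0xa0
[7] flags=1000 EQ?F → skip

EXEC = [1,2,5,6]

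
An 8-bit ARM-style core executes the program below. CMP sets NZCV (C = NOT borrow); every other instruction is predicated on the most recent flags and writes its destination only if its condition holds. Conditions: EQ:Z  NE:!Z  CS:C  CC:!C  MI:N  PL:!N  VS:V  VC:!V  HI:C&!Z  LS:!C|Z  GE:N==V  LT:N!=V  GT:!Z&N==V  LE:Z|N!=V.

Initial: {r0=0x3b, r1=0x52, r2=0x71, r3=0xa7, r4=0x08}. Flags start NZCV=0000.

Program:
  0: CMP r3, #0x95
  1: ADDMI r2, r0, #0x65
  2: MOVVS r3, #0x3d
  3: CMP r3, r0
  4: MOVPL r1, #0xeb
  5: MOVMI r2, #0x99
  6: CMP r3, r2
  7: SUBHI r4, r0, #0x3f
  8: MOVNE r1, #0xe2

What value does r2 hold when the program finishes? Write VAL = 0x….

0: ✓ CMP  NZCV=0010
1: · ADDMI
2: · MOVVS
3: ✓ CMP  NZCV=0011
4: ✓ MOVPL  r1←0xeb
5: · MOVMI
6: ✓ CMP  NZCV=0011
7: ✓ SUBHI  r4←0xfc
8: ✓ MOVNE  r1←0xe2

VAL = 0x71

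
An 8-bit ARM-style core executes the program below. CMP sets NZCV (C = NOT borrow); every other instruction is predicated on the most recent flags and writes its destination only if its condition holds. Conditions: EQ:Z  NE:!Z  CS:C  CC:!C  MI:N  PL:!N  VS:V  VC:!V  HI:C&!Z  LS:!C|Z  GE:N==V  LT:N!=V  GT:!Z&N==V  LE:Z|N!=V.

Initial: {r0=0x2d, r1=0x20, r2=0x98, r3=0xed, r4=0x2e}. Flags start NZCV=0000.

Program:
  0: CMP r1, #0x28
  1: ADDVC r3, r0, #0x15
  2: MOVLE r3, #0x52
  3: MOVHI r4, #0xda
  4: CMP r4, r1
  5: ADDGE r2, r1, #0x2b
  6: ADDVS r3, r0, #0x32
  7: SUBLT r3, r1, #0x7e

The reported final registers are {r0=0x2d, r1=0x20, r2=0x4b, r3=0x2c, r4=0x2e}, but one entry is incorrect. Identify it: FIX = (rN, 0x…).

FIX = (r3, 0x52)

[0] flags=1000 → (cmp)
[1] flags=1000 VC?T → r3=0x42
[2] flags=1000 LE?T → r3=0x52
[3] flags=1000 HI?F → skip
[4] flags=0010 → (cmp)
[5] flags=0010 GE?T → r2=0x4b
[6] flags=0010 VS?F → skip
[7] flags=0010 LT?F → skip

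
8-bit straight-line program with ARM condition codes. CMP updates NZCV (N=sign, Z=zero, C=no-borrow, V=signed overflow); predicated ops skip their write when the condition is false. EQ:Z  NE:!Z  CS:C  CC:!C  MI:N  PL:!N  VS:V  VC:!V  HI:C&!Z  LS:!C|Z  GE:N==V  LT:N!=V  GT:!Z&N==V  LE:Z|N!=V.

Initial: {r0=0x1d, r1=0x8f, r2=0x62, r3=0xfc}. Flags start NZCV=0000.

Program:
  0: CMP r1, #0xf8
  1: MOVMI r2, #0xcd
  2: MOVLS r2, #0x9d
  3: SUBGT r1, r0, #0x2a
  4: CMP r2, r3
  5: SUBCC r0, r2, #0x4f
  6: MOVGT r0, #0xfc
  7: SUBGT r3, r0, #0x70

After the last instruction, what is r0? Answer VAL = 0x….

[0] flags=1000 → (cmp)
[1] flags=1000 MI?T → r2=0xcd
[2] flags=1000 LS?T → r2=0x9d
[3] flags=1000 GT?F → skip
[4] flags=1000 → (cmp)
[5] flags=1000 CC?T → r0=0x4e
[6] flags=1000 GT?F → skip
[7] flags=1000 GT?F → skip

VAL = 0x4e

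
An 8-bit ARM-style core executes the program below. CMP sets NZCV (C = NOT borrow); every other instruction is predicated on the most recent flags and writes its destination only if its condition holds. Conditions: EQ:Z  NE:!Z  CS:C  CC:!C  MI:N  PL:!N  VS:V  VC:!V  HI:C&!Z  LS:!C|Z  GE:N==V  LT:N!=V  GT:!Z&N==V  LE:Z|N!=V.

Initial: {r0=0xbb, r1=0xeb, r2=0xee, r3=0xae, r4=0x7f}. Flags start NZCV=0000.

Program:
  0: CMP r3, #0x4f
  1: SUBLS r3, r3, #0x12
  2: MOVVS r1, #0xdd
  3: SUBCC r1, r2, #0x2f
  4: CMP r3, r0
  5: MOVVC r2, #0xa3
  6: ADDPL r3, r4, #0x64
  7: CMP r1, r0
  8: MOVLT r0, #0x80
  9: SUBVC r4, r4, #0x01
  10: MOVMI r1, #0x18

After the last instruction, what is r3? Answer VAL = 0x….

[0] flags=0011 → (cmp)
[1] flags=0011 LS?F → skip
[2] flags=0011 VS?T → r1=0xdd
[3] flags=0011 CC?F → skip
[4] flags=1000 → (cmp)
[5] flags=1000 VC?T → r2=0xa3
[6] flags=1000 PL?F → skip
[7] flags=0010 → (cmp)
[8] flags=0010 LT?F → skip
[9] flags=0010 VC?T → r4=0x7e
[10] flags=0010 MI?F → skip

VAL = 0xae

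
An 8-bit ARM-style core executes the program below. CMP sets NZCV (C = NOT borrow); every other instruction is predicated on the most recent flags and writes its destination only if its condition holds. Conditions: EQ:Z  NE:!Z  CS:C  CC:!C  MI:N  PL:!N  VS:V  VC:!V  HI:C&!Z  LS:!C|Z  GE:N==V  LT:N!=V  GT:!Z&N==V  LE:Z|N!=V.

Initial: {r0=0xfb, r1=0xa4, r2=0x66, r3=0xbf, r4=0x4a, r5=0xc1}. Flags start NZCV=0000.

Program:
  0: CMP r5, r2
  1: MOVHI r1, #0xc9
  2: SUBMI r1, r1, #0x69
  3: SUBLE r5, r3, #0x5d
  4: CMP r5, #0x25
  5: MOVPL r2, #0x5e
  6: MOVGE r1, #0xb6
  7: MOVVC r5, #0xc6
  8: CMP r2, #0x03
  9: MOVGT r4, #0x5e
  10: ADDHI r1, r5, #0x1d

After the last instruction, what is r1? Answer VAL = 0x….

VAL = 0xe3

0: ✓ CMP  NZCV=0011
1: ✓ MOVHI  r1←0xc9
2: · SUBMI
3: ✓ SUBLE  r5←0x62
4: ✓ CMP  NZCV=0010
5: ✓ MOVPL  r2←0x5e
6: ✓ MOVGE  r1←0xb6
7: ✓ MOVVC  r5←0xc6
8: ✓ CMP  NZCV=0010
9: ✓ MOVGT  r4←0x5e
10: ✓ ADDHI  r1←0xe3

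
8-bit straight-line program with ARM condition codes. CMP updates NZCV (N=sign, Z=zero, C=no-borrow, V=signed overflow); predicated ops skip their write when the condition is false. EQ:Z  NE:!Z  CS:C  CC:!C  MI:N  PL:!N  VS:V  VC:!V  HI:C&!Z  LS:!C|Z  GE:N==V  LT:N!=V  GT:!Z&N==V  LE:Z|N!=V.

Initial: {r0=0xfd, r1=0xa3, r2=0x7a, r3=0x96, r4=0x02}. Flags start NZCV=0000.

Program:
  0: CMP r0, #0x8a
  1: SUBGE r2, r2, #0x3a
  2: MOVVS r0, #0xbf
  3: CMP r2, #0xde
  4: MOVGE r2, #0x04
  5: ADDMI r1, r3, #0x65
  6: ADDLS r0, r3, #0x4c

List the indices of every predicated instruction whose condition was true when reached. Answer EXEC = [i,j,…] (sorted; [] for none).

EXEC = [1,4,6]

0: ✓ CMP  NZCV=0010
1: ✓ SUBGE  r2←0x40
2: · MOVVS
3: ✓ CMP  NZCV=0000
4: ✓ MOVGE  r2←0x04
5: · ADDMI
6: ✓ ADDLS  r0←0xe2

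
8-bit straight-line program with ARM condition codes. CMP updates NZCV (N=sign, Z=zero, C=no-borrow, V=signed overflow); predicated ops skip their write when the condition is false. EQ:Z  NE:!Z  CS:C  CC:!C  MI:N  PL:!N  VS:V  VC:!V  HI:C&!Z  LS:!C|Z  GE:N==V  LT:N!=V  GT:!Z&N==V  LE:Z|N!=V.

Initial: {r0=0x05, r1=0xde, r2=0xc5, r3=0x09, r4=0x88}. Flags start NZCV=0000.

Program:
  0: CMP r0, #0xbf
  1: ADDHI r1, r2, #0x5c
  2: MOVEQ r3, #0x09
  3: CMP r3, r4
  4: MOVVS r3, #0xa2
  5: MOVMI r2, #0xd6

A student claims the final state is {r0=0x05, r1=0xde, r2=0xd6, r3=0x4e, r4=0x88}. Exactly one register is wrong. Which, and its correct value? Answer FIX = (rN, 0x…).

FIX = (r3, 0xa2)

0: ✓ CMP  NZCV=0000
1: · ADDHI
2: · MOVEQ
3: ✓ CMP  NZCV=1001
4: ✓ MOVVS  r3←0xa2
5: ✓ MOVMI  r2←0xd6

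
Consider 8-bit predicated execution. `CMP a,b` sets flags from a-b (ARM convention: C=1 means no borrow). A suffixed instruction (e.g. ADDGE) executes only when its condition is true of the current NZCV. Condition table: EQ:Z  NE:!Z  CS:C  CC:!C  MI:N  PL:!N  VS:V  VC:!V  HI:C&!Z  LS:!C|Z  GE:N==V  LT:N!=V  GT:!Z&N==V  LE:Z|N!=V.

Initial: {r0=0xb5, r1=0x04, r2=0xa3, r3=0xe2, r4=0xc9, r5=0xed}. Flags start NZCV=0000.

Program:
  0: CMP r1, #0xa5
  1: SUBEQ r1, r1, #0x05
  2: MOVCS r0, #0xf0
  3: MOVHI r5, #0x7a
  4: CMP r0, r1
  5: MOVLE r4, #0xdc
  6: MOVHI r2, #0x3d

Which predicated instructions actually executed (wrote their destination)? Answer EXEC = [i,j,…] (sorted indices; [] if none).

[0] flags=0000 → (cmp)
[1] flags=0000 EQ?F → skip
[2] flags=0000 CS?F → skip
[3] flags=0000 HI?F → skip
[4] flags=1010 → (cmp)
[5] flags=1010 LE?T → r4=0xdc
[6] flags=1010 HI?T → r2=0x3d

EXEC = [5,6]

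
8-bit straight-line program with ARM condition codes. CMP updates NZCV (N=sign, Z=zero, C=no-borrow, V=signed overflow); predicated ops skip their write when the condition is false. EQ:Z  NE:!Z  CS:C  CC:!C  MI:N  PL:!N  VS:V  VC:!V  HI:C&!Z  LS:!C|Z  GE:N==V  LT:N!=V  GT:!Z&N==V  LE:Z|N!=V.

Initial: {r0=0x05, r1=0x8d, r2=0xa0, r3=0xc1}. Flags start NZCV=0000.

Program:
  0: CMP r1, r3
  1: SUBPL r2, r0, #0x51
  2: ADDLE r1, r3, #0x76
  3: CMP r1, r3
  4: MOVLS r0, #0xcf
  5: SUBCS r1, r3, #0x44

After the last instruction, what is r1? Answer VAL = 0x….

[0] flags=1000 → (cmp)
[1] flags=1000 PL?F → skip
[2] flags=1000 LE?T → r1=0x37
[3] flags=0000 → (cmp)
[4] flags=0000 LS?T → r0=0xcf
[5] flags=0000 CS?F → skip

VAL = 0x37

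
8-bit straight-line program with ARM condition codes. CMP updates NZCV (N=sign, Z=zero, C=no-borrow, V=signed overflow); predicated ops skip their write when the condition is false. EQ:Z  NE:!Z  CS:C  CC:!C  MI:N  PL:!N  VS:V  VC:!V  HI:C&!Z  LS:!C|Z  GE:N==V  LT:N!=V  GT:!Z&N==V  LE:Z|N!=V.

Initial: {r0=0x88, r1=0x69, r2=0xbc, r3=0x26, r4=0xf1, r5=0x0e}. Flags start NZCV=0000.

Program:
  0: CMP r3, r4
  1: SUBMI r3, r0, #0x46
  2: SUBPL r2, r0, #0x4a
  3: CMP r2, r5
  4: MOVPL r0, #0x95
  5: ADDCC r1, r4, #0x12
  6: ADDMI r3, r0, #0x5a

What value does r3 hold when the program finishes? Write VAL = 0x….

VAL = 0x26

0: ✓ CMP  NZCV=0000
1: · SUBMI
2: ✓ SUBPL  r2←0x3e
3: ✓ CMP  NZCV=0010
4: ✓ MOVPL  r0←0x95
5: · ADDCC
6: · ADDMI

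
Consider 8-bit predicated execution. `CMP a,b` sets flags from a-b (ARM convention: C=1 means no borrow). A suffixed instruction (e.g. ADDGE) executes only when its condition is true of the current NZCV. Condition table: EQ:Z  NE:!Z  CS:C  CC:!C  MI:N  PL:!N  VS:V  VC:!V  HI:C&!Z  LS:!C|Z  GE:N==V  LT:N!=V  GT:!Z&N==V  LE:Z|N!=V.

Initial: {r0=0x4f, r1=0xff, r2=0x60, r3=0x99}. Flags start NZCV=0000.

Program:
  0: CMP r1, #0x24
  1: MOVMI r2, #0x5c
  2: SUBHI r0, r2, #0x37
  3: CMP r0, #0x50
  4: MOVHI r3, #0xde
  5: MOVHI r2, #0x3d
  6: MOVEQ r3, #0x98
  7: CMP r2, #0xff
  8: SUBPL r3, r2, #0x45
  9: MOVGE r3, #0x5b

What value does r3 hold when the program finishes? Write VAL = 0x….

VAL = 0x5b

[0] flags=1010 → (cmp)
[1] flags=1010 MI?T → r2=0x5c
[2] flags=1010 HI?T → r0=0x25
[3] flags=1000 → (cmp)
[4] flags=1000 HI?F → skip
[5] flags=1000 HI?F → skip
[6] flags=1000 EQ?F → skip
[7] flags=0000 → (cmp)
[8] flags=0000 PL?T → r3=0x17
[9] flags=0000 GE?T → r3=0x5b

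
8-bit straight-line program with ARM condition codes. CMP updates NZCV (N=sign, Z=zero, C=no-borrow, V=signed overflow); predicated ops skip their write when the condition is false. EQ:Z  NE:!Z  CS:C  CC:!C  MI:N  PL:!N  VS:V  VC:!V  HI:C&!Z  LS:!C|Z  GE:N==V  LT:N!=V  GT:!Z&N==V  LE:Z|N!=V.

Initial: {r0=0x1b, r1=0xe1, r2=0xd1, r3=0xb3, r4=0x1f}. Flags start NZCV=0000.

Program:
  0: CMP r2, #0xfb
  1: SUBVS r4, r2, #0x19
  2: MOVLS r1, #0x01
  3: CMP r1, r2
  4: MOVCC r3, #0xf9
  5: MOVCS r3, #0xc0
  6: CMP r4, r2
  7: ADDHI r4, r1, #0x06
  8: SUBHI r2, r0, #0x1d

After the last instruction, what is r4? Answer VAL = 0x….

[0] flags=1000 → (cmp)
[1] flags=1000 VS?F → skip
[2] flags=1000 LS?T → r1=0x01
[3] flags=0000 → (cmp)
[4] flags=0000 CC?T → r3=0xf9
[5] flags=0000 CS?F → skip
[6] flags=0000 → (cmp)
[7] flags=0000 HI?F → skip
[8] flags=0000 HI?F → skip

VAL = 0x1f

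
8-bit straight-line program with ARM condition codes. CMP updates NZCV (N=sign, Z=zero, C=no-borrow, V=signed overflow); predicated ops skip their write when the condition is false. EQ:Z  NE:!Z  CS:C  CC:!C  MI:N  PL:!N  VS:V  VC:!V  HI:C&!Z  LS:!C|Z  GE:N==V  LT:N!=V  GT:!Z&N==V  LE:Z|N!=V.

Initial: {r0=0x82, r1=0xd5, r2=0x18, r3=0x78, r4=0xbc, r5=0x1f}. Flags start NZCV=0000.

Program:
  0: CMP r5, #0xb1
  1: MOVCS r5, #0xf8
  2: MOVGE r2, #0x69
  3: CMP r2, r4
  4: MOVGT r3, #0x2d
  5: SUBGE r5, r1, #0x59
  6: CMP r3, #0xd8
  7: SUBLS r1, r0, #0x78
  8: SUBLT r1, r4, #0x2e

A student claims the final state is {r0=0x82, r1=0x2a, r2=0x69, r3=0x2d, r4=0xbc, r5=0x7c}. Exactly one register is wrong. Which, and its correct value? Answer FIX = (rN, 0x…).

0: ✓ CMP  NZCV=0000
1: · MOVCS
2: ✓ MOVGE  r2←0x69
3: ✓ CMP  NZCV=1001
4: ✓ MOVGT  r3←0x2d
5: ✓ SUBGE  r5←0x7c
6: ✓ CMP  NZCV=0000
7: ✓ SUBLS  r1←0x0a
8: · SUBLT

FIX = (r1, 0x0a)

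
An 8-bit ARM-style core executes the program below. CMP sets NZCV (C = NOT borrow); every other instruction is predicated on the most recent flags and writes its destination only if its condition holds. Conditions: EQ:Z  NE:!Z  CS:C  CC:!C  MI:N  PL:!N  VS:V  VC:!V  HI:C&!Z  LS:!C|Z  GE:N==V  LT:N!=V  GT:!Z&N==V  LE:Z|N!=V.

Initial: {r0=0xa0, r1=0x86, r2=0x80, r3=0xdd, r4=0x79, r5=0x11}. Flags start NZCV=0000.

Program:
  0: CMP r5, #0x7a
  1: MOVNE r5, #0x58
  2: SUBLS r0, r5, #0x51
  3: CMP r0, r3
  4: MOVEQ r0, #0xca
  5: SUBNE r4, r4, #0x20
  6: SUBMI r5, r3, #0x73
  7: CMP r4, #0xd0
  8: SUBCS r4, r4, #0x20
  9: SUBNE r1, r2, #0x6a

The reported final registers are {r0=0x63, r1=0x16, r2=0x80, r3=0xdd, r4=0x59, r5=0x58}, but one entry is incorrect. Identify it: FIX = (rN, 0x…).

FIX = (r0, 0x07)

[0] flags=1000 → (cmp)
[1] flags=1000 NE?T → r5=0x58
[2] flags=1000 LS?T → r0=0x07
[3] flags=0000 → (cmp)
[4] flags=0000 EQ?F → skip
[5] flags=0000 NE?T → r4=0x59
[6] flags=0000 MI?F → skip
[7] flags=1001 → (cmp)
[8] flags=1001 CS?F → skip
[9] flags=1001 NE?T → r1=0x16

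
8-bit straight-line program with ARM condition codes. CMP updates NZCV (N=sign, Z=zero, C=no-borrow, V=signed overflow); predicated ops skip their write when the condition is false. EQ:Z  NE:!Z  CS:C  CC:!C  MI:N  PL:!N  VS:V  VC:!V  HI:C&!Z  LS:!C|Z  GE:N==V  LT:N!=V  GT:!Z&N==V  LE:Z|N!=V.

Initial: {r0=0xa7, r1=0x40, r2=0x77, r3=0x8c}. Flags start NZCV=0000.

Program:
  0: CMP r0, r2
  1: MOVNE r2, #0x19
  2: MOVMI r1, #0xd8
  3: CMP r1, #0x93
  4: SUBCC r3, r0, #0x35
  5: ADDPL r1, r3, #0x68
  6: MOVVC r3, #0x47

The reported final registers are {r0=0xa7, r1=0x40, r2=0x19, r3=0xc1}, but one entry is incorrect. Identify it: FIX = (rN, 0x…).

FIX = (r3, 0x72)

0: ✓ CMP  NZCV=0011
1: ✓ MOVNE  r2←0x19
2: · MOVMI
3: ✓ CMP  NZCV=1001
4: ✓ SUBCC  r3←0x72
5: · ADDPL
6: · MOVVC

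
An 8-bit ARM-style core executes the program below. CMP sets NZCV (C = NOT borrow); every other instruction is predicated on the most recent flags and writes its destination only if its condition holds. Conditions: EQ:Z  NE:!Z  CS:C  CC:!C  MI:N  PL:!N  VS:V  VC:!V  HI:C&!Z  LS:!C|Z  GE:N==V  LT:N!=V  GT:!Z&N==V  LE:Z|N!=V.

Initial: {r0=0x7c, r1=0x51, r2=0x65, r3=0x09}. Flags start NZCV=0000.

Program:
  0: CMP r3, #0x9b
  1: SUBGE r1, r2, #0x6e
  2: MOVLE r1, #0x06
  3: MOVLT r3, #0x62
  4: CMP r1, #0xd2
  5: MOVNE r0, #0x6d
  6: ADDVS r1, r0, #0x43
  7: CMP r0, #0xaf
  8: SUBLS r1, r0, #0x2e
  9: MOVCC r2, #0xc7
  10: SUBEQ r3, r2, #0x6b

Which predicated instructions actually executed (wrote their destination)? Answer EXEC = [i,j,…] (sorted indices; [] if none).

[0] flags=0000 → (cmp)
[1] flags=0000 GE?T → r1=0xf7
[2] flags=0000 LE?F → skip
[3] flags=0000 LT?F → skip
[4] flags=0010 → (cmp)
[5] flags=0010 NE?T → r0=0x6d
[6] flags=0010 VS?F → skip
[7] flags=1001 → (cmp)
[8] flags=1001 LS?T → r1=0x3f
[9] flags=1001 CC?T → r2=0xc7
[10] flags=1001 EQ?F → skip

EXEC = [1,5,8,9]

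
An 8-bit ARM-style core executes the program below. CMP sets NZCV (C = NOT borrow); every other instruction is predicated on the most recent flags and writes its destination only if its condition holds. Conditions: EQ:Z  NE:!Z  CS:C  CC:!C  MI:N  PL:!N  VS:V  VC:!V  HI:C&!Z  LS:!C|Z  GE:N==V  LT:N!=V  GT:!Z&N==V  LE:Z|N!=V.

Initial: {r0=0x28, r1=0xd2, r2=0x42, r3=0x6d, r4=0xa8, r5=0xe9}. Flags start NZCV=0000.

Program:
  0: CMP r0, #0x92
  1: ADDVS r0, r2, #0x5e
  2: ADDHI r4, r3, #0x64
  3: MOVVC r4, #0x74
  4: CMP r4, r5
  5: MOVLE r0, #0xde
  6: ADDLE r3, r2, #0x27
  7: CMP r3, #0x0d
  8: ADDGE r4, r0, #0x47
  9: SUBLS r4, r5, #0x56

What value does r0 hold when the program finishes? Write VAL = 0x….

[0] flags=1001 → (cmp)
[1] flags=1001 VS?T → r0=0xa0
[2] flags=1001 HI?F → skip
[3] flags=1001 VC?F → skip
[4] flags=1000 → (cmp)
[5] flags=1000 LE?T → r0=0xde
[6] flags=1000 LE?T → r3=0x69
[7] flags=0010 → (cmp)
[8] flags=0010 GE?T → r4=0x25
[9] flags=0010 LS?F → skip

VAL = 0xde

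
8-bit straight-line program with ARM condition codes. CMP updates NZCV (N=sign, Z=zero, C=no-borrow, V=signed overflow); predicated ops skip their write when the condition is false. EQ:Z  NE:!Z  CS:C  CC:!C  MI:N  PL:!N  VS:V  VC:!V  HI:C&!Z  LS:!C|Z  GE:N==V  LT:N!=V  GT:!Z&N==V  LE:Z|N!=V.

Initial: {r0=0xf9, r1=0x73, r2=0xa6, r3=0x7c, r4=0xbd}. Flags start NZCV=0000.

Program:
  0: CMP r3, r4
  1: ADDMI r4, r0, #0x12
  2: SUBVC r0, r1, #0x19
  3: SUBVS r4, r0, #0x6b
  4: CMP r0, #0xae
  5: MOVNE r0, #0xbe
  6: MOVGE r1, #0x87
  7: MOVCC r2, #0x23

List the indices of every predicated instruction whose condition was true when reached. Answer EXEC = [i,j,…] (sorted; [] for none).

[0] flags=1001 → (cmp)
[1] flags=1001 MI?T → r4=0x0b
[2] flags=1001 VC?F → skip
[3] flags=1001 VS?T → r4=0x8e
[4] flags=0010 → (cmp)
[5] flags=0010 NE?T → r0=0xbe
[6] flags=0010 GE?T → r1=0x87
[7] flags=0010 CC?F → skip

EXEC = [1,3,5,6]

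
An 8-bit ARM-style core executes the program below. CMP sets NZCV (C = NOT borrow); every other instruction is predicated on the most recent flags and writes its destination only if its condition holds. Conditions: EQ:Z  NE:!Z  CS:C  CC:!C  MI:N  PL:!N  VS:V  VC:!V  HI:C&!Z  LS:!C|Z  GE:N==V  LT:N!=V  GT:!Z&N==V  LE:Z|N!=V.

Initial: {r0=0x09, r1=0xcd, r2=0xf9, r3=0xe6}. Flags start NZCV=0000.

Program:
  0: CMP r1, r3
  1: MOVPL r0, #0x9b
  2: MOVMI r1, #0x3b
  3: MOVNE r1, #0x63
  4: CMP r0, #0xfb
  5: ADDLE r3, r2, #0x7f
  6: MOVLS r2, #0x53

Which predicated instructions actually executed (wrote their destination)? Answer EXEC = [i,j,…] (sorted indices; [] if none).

[0] flags=1000 → (cmp)
[1] flags=1000 PL?F → skip
[2] flags=1000 MI?T → r1=0x3b
[3] flags=1000 NE?T → r1=0x63
[4] flags=0000 → (cmp)
[5] flags=0000 LE?F → skip
[6] flags=0000 LS?T → r2=0x53

EXEC = [2,3,6]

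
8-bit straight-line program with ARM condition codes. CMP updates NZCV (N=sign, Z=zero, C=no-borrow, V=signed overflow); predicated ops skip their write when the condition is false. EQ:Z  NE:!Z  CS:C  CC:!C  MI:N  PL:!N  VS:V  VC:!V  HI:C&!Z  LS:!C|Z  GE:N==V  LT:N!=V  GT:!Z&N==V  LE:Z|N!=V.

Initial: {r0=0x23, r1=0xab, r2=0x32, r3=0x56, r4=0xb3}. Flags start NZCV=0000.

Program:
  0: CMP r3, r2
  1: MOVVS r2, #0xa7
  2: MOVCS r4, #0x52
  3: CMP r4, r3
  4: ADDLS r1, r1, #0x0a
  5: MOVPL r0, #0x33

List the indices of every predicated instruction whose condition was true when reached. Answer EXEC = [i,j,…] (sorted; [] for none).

EXEC = [2,4]

[0] flags=0010 → (cmp)
[1] flags=0010 VS?F → skip
[2] flags=0010 CS?T → r4=0x52
[3] flags=1000 → (cmp)
[4] flags=1000 LS?T → r1=0xb5
[5] flags=1000 PL?F → skip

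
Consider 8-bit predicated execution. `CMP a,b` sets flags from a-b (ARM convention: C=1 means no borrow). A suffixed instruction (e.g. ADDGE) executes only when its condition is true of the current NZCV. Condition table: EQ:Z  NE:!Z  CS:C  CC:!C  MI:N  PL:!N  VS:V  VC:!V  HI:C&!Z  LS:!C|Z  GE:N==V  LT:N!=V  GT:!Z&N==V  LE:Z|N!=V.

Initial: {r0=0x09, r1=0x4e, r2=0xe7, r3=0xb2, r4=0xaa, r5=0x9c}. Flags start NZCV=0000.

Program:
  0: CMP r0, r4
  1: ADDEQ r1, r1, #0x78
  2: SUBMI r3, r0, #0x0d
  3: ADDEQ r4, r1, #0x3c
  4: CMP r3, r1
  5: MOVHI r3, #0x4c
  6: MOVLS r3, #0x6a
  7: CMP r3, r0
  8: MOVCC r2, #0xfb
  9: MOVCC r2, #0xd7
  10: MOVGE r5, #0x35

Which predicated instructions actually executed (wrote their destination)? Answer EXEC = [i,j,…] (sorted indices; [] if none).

[0] flags=0000 → (cmp)
[1] flags=0000 EQ?F → skip
[2] flags=0000 MI?F → skip
[3] flags=0000 EQ?F → skip
[4] flags=0011 → (cmp)
[5] flags=0011 HI?T → r3=0x4c
[6] flags=0011 LS?F → skip
[7] flags=0010 → (cmp)
[8] flags=0010 CC?F → skip
[9] flags=0010 CC?F → skip
[10] flags=0010 GE?T → r5=0x35

EXEC = [5,10]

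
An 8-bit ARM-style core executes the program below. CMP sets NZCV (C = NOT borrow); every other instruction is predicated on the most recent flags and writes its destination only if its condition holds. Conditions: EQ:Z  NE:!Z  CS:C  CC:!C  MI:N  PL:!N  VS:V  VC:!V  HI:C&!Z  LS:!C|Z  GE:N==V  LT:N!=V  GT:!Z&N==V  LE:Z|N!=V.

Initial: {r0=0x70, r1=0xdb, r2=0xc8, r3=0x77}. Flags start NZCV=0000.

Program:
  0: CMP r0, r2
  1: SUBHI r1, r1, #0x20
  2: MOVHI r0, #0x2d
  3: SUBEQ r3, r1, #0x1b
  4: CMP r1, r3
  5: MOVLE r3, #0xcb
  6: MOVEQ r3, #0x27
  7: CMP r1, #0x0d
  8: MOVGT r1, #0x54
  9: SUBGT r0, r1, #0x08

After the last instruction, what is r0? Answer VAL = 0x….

0: ✓ CMP  NZCV=1001
1: · SUBHI
2: · MOVHI
3: · SUBEQ
4: ✓ CMP  NZCV=0011
5: ✓ MOVLE  r3←0xcb
6: · MOVEQ
7: ✓ CMP  NZCV=1010
8: · MOVGT
9: · SUBGT

VAL = 0x70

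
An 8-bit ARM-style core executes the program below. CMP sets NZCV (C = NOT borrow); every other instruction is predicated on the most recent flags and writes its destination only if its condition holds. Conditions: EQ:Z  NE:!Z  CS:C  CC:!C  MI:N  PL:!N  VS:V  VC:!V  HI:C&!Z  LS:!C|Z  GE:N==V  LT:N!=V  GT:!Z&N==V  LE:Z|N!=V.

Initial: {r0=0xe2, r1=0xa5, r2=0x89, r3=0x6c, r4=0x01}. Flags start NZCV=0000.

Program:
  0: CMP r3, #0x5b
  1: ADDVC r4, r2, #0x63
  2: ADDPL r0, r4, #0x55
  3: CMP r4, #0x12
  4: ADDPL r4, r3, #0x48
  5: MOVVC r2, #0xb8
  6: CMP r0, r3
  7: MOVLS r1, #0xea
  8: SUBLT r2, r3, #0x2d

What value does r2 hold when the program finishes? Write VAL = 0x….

0: ✓ CMP  NZCV=0010
1: ✓ ADDVC  r4←0xec
2: ✓ ADDPL  r0←0x41
3: ✓ CMP  NZCV=1010
4: · ADDPL
5: ✓ MOVVC  r2←0xb8
6: ✓ CMP  NZCV=1000
7: ✓ MOVLS  r1←0xea
8: ✓ SUBLT  r2←0x3f

VAL = 0x3f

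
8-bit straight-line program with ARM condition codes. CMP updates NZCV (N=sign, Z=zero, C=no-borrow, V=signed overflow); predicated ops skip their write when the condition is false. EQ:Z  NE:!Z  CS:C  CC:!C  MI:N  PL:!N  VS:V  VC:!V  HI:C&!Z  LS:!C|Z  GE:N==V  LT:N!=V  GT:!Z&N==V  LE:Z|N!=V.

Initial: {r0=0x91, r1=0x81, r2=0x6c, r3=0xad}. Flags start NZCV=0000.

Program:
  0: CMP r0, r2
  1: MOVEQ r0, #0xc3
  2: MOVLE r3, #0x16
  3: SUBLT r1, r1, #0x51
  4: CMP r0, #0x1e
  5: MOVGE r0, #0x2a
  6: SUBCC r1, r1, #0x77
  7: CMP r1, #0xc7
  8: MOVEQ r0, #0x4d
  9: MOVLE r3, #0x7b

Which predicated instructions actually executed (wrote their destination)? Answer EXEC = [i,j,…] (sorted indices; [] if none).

EXEC = [2,3]

0: ✓ CMP  NZCV=0011
1: · MOVEQ
2: ✓ MOVLE  r3←0x16
3: ✓ SUBLT  r1←0x30
4: ✓ CMP  NZCV=0011
5: · MOVGE
6: · SUBCC
7: ✓ CMP  NZCV=0000
8: · MOVEQ
9: · MOVLE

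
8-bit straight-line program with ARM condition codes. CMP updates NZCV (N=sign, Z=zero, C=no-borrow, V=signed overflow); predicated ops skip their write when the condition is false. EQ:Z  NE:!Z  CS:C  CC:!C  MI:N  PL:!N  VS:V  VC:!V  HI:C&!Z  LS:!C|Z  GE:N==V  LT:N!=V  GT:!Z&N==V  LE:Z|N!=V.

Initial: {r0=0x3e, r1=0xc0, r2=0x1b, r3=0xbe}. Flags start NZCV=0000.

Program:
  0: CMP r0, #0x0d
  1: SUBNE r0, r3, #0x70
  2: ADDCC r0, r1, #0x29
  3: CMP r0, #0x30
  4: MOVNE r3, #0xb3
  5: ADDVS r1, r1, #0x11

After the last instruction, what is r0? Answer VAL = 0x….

0: ✓ CMP  NZCV=0010
1: ✓ SUBNE  r0←0x4e
2: · ADDCC
3: ✓ CMP  NZCV=0010
4: ✓ MOVNE  r3←0xb3
5: · ADDVS

VAL = 0x4e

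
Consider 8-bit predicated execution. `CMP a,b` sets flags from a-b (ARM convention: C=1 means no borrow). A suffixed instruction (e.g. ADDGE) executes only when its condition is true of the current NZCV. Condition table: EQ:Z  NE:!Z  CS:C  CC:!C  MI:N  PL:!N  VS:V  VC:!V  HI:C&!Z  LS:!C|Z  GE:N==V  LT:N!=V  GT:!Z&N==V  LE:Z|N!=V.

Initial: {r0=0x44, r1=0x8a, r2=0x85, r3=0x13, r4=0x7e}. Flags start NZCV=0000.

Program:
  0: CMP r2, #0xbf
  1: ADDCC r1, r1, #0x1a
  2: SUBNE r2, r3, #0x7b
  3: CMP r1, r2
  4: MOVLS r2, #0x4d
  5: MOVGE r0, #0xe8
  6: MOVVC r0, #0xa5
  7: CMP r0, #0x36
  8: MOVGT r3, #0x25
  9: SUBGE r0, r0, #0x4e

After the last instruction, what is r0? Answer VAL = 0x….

[0] flags=1000 → (cmp)
[1] flags=1000 CC?T → r1=0xa4
[2] flags=1000 NE?T → r2=0x98
[3] flags=0010 → (cmp)
[4] flags=0010 LS?F → skip
[5] flags=0010 GE?T → r0=0xe8
[6] flags=0010 VC?T → r0=0xa5
[7] flags=0011 → (cmp)
[8] flags=0011 GT?F → skip
[9] flags=0011 GE?F → skip

VAL = 0xa5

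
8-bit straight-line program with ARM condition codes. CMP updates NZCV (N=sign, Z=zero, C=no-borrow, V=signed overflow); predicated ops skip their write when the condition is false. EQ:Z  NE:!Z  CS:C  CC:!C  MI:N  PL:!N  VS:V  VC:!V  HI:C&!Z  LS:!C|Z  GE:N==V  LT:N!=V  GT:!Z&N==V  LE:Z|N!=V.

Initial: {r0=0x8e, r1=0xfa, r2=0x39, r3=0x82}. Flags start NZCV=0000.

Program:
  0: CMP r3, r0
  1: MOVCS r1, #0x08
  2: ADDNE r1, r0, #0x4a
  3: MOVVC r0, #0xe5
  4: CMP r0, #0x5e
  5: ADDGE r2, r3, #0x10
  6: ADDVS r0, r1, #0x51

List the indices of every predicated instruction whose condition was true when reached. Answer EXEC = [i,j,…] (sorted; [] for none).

[0] flags=1000 → (cmp)
[1] flags=1000 CS?F → skip
[2] flags=1000 NE?T → r1=0xd8
[3] flags=1000 VC?T → r0=0xe5
[4] flags=1010 → (cmp)
[5] flags=1010 GE?F → skip
[6] flags=1010 VS?F → skip

EXEC = [2,3]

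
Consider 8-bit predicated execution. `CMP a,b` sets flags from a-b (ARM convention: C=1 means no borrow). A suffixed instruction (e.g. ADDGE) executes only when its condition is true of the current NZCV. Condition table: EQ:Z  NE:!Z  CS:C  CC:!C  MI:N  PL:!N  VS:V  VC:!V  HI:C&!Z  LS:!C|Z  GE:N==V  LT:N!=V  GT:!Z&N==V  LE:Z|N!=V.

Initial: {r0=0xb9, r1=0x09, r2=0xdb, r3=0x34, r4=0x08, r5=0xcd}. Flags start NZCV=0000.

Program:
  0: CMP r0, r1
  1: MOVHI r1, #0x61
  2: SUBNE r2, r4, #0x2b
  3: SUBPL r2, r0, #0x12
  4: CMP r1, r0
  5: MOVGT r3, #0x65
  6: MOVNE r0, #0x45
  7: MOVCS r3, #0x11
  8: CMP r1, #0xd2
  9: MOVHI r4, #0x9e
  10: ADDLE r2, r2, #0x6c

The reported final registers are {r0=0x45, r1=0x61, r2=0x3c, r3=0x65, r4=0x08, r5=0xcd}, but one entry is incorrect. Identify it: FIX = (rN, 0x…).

0: ✓ CMP  NZCV=1010
1: ✓ MOVHI  r1←0x61
2: ✓ SUBNE  r2←0xdd
3: · SUBPL
4: ✓ CMP  NZCV=1001
5: ✓ MOVGT  r3←0x65
6: ✓ MOVNE  r0←0x45
7: · MOVCS
8: ✓ CMP  NZCV=1001
9: · MOVHI
10: · ADDLE

FIX = (r2, 0xdd)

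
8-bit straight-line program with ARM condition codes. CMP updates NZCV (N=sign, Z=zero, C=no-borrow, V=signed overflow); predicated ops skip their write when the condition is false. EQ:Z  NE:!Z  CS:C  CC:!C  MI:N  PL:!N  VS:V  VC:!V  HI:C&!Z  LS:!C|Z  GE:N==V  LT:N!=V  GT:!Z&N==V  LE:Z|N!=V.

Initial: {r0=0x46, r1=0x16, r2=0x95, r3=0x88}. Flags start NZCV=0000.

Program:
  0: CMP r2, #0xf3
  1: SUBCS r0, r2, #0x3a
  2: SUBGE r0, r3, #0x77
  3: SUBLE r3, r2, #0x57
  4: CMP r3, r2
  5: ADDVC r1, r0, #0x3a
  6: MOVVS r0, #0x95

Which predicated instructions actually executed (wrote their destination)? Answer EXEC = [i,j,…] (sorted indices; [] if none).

[0] flags=1000 → (cmp)
[1] flags=1000 CS?F → skip
[2] flags=1000 GE?F → skip
[3] flags=1000 LE?T → r3=0x3e
[4] flags=1001 → (cmp)
[5] flags=1001 VC?F → skip
[6] flags=1001 VS?T → r0=0x95

EXEC = [3,6]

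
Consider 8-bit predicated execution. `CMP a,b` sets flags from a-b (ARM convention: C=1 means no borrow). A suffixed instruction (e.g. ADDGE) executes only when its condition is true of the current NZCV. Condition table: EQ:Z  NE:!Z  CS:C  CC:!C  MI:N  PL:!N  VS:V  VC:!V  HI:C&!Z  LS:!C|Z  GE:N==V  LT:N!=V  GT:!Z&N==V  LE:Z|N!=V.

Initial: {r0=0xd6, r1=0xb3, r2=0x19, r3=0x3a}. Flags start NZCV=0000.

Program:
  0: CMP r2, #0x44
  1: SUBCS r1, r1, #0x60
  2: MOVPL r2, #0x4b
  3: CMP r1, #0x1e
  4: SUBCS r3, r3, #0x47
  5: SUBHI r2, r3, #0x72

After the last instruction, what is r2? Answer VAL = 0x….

VAL = 0x81

0: ✓ CMP  NZCV=1000
1: · SUBCS
2: · MOVPL
3: ✓ CMP  NZCV=1010
4: ✓ SUBCS  r3←0xf3
5: ✓ SUBHI  r2←0x81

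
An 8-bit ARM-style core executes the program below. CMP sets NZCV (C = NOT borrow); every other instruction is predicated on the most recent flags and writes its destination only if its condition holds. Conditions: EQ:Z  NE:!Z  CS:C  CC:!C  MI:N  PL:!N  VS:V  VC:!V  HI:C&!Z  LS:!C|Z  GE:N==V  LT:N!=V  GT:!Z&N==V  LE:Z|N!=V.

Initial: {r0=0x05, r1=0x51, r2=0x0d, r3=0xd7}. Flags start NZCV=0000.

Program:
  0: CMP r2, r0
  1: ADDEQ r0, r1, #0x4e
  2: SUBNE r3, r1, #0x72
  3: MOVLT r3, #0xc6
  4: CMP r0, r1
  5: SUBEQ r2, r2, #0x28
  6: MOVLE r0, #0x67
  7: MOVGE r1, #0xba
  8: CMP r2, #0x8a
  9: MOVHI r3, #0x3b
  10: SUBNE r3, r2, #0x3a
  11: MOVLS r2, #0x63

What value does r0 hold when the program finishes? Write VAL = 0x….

[0] flags=0010 → (cmp)
[1] flags=0010 EQ?F → skip
[2] flags=0010 NE?T → r3=0xdf
[3] flags=0010 LT?F → skip
[4] flags=1000 → (cmp)
[5] flags=1000 EQ?F → skip
[6] flags=1000 LE?T → r0=0x67
[7] flags=1000 GE?F → skip
[8] flags=1001 → (cmp)
[9] flags=1001 HI?F → skip
[10] flags=1001 NE?T → r3=0xd3
[11] flags=1001 LS?T → r2=0x63

VAL = 0x67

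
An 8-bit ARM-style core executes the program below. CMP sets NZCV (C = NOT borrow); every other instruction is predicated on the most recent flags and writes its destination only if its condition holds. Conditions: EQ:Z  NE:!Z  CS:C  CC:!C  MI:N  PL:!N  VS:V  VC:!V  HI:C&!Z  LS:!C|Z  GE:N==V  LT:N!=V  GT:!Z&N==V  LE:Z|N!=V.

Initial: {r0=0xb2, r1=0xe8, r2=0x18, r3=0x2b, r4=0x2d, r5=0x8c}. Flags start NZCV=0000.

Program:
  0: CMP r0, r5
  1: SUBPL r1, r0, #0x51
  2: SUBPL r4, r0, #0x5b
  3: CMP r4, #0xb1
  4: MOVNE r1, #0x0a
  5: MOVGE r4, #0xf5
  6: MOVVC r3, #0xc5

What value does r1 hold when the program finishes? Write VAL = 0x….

[0] flags=0010 → (cmp)
[1] flags=0010 PL?T → r1=0x61
[2] flags=0010 PL?T → r4=0x57
[3] flags=1001 → (cmp)
[4] flags=1001 NE?T → r1=0x0a
[5] flags=1001 GE?T → r4=0xf5
[6] flags=1001 VC?F → skip

VAL = 0x0a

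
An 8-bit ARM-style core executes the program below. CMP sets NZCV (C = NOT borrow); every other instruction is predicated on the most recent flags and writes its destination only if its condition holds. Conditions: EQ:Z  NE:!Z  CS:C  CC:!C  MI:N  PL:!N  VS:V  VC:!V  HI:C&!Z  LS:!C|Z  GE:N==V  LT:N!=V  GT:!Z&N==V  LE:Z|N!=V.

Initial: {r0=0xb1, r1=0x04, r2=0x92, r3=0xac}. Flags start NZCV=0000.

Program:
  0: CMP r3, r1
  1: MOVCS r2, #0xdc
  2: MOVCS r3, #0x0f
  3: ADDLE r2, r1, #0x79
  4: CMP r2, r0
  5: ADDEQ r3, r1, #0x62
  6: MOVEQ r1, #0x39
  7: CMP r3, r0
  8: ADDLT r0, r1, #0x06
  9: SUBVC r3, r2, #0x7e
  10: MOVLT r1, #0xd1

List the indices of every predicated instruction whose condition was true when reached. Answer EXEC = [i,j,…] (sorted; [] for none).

[0] flags=1010 → (cmp)
[1] flags=1010 CS?T → r2=0xdc
[2] flags=1010 CS?T → r3=0x0f
[3] flags=1010 LE?T → r2=0x7d
[4] flags=1001 → (cmp)
[5] flags=1001 EQ?F → skip
[6] flags=1001 EQ?F → skip
[7] flags=0000 → (cmp)
[8] flags=0000 LT?F → skip
[9] flags=0000 VC?T → r3=0xff
[10] flags=0000 LT?F → skip

EXEC = [1,2,3,9]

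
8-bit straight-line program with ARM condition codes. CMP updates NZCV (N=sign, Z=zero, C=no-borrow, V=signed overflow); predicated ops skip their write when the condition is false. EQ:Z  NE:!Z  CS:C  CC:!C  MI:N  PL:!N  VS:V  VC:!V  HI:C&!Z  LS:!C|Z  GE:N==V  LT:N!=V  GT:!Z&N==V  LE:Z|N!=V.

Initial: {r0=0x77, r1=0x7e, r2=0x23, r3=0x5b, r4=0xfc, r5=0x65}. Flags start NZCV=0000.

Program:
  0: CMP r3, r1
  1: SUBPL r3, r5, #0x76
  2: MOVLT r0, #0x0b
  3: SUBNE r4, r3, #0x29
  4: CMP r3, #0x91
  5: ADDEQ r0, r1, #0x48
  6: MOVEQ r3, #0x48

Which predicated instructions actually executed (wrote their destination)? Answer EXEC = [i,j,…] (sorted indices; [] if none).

[0] flags=1000 → (cmp)
[1] flags=1000 PL?F → skip
[2] flags=1000 LT?T → r0=0x0b
[3] flags=1000 NE?T → r4=0x32
[4] flags=1001 → (cmp)
[5] flags=1001 EQ?F → skip
[6] flags=1001 EQ?F → skip

EXEC = [2,3]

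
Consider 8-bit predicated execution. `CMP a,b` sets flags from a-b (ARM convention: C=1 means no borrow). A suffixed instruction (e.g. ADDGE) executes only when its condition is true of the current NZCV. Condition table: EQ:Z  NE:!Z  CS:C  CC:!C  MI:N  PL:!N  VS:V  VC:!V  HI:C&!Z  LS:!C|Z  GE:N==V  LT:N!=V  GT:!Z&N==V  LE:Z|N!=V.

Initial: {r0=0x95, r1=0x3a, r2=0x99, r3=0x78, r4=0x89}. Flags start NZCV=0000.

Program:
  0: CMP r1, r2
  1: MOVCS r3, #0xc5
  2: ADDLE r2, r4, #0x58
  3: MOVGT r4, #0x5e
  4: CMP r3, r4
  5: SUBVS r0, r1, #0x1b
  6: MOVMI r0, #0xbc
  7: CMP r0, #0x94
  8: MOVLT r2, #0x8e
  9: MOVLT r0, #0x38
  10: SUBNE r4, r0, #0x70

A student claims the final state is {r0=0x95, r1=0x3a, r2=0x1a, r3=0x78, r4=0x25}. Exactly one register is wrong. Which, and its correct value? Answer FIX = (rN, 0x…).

0: ✓ CMP  NZCV=1001
1: · MOVCS
2: · ADDLE
3: ✓ MOVGT  r4←0x5e
4: ✓ CMP  NZCV=0010
5: · SUBVS
6: · MOVMI
7: ✓ CMP  NZCV=0010
8: · MOVLT
9: · MOVLT
10: ✓ SUBNE  r4←0x25

FIX = (r2, 0x99)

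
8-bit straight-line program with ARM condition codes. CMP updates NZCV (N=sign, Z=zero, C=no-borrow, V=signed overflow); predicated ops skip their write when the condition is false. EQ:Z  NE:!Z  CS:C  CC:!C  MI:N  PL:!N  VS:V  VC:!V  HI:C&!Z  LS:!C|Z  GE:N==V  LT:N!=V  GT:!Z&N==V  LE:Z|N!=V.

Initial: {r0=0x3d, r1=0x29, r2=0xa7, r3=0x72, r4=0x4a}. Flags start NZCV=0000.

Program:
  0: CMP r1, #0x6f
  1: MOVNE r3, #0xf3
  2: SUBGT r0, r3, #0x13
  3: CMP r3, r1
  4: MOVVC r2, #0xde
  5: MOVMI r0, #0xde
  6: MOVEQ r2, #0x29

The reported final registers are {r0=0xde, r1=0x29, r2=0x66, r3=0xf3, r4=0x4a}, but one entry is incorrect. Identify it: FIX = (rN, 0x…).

FIX = (r2, 0xde)

0: ✓ CMP  NZCV=1000
1: ✓ MOVNE  r3←0xf3
2: · SUBGT
3: ✓ CMP  NZCV=1010
4: ✓ MOVVC  r2←0xde
5: ✓ MOVMI  r0←0xde
6: · MOVEQ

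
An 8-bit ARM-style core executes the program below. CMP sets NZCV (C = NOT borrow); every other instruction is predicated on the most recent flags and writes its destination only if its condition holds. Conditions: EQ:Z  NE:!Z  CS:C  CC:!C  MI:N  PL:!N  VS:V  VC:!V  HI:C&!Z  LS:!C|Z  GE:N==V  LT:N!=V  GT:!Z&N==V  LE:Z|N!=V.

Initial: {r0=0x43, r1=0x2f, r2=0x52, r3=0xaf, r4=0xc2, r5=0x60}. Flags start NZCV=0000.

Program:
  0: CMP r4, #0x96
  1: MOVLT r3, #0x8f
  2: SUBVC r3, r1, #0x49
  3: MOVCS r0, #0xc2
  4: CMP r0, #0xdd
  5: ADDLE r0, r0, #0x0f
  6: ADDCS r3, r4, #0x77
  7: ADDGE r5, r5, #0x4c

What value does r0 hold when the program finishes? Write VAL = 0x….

VAL = 0xd1

[0] flags=0010 → (cmp)
[1] flags=0010 LT?F → skip
[2] flags=0010 VC?T → r3=0xe6
[3] flags=0010 CS?T → r0=0xc2
[4] flags=1000 → (cmp)
[5] flags=1000 LE?T → r0=0xd1
[6] flags=1000 CS?F → skip
[7] flags=1000 GE?F → skip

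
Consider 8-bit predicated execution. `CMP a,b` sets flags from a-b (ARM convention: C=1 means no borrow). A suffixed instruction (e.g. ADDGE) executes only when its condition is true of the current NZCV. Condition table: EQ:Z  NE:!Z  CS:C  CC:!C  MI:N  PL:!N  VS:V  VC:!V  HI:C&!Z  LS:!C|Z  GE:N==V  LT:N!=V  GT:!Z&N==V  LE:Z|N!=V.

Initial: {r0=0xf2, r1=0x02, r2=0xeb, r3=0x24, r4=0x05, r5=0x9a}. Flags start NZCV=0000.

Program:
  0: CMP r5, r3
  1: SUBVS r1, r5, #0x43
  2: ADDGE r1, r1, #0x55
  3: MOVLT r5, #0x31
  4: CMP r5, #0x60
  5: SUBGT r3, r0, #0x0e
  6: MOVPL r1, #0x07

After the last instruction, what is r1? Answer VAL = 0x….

VAL = 0x57

0: ✓ CMP  NZCV=0011
1: ✓ SUBVS  r1←0x57
2: · ADDGE
3: ✓ MOVLT  r5←0x31
4: ✓ CMP  NZCV=1000
5: · SUBGT
6: · MOVPL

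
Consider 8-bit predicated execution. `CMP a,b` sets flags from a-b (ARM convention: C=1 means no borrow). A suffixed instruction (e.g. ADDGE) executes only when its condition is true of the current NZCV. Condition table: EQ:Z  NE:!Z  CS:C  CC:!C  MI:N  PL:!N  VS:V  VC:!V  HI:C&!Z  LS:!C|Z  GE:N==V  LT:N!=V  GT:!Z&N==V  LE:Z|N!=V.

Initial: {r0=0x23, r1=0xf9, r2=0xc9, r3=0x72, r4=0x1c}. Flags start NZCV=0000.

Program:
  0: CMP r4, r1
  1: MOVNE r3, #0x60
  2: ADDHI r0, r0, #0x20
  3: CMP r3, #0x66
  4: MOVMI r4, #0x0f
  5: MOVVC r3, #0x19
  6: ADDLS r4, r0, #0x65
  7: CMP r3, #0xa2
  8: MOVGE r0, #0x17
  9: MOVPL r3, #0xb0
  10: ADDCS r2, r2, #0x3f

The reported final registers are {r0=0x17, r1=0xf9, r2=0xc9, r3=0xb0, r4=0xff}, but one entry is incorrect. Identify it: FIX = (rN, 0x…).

0: ✓ CMP  NZCV=0000
1: ✓ MOVNE  r3←0x60
2: · ADDHI
3: ✓ CMP  NZCV=1000
4: ✓ MOVMI  r4←0x0f
5: ✓ MOVVC  r3←0x19
6: ✓ ADDLS  r4←0x88
7: ✓ CMP  NZCV=0000
8: ✓ MOVGE  r0←0x17
9: ✓ MOVPL  r3←0xb0
10: · ADDCS

FIX = (r4, 0x88)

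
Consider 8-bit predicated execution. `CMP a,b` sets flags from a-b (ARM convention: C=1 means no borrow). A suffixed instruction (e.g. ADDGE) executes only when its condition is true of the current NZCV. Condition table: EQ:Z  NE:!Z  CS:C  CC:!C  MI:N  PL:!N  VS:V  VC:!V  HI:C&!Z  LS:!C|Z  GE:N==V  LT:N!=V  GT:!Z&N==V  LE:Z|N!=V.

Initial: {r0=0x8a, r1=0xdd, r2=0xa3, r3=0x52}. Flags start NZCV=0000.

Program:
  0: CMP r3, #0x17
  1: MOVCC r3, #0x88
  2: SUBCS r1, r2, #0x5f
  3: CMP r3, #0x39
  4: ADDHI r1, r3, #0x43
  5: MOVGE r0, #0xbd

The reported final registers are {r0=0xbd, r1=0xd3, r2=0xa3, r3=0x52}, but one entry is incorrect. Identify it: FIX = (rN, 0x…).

FIX = (r1, 0x95)

[0] flags=0010 → (cmp)
[1] flags=0010 CC?F → skip
[2] flags=0010 CS?T → r1=0x44
[3] flags=0010 → (cmp)
[4] flags=0010 HI?T → r1=0x95
[5] flags=0010 GE?T → r0=0xbd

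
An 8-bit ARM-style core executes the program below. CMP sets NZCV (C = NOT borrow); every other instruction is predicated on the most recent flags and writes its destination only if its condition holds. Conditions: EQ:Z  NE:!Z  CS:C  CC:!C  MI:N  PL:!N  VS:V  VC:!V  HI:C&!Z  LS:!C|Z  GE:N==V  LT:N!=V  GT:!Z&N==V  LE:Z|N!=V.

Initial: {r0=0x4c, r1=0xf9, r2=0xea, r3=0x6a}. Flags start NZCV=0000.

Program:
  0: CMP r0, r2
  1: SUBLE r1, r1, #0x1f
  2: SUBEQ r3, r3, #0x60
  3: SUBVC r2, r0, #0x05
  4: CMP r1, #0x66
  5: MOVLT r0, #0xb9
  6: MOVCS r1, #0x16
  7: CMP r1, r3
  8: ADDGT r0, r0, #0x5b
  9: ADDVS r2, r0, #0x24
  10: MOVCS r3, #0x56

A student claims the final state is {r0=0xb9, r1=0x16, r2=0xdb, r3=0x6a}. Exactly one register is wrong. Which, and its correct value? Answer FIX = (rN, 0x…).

FIX = (r2, 0x47)

[0] flags=0000 → (cmp)
[1] flags=0000 LE?F → skip
[2] flags=0000 EQ?F → skip
[3] flags=0000 VC?T → r2=0x47
[4] flags=1010 → (cmp)
[5] flags=1010 LT?T → r0=0xb9
[6] flags=1010 CS?T → r1=0x16
[7] flags=1000 → (cmp)
[8] flags=1000 GT?F → skip
[9] flags=1000 VS?F → skip
[10] flags=1000 CS?F → skip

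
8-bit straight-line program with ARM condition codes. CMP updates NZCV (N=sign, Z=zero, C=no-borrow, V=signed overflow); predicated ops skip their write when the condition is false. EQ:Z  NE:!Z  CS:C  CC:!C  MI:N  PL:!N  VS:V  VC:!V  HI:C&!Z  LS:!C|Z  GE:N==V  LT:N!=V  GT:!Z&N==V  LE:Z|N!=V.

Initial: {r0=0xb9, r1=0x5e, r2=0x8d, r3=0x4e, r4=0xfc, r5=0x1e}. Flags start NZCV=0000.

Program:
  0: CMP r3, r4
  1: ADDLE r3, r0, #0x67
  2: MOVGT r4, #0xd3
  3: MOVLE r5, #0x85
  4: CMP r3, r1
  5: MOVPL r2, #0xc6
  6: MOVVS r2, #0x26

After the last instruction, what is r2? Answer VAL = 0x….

VAL = 0x8d

0: ✓ CMP  NZCV=0000
1: · ADDLE
2: ✓ MOVGT  r4←0xd3
3: · MOVLE
4: ✓ CMP  NZCV=1000
5: · MOVPL
6: · MOVVS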